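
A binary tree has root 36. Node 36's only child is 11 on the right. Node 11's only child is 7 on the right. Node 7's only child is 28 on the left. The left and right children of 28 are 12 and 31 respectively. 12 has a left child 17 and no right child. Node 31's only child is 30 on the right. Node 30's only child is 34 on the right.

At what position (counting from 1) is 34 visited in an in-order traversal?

8

In-order visits the left subtree, then the node, then the right subtree.
At 36: no left child.
Visit 36.
At 36: go right to 11.
  At 11: no left child.
  Visit 11.
  At 11: go right to 7.
    At 7: go left to 28.
      At 28: go left to 12.
        At 12: go left to 17.
          17 is a leaf — visit 17.
        Visit 12.
        At 12: no right child.
      Visit 28.
      At 28: go right to 31.
        At 31: no left child.
        Visit 31.
        At 31: go right to 30.
          At 30: no left child.
          Visit 30.
          At 30: go right to 34.
            34 is a leaf — visit 34.
    Visit 7.
    At 7: no right child.
Full in-order sequence: 36, 11, 17, 12, 28, 31, 30, 34, 7.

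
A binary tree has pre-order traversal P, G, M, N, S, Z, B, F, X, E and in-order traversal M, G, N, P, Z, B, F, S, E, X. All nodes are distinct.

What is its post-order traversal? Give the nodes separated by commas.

M, N, G, F, B, Z, E, X, S, P

The first element of pre-order is the root; it splits in-order into left and right subtrees.
Root P: left subtree has 3 nodes {M, G, N}, right has 6 {Z, B, F, S, E, X}.
  Root G: left subtree has 1 node {M}, right has 1 {N}.
  Root S: left subtree has 3 nodes {Z, B, F}, right has 2 {E, X}.
    Root Z: left subtree has 0 nodes { }, right has 2 {B, F}.
      Root B: left subtree has 0 nodes { }, right has 1 {F}.
    Root X: left subtree has 1 node {E}, right has 0 { }.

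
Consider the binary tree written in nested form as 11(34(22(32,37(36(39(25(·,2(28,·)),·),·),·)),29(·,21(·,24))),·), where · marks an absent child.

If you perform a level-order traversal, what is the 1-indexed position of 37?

6

Level-order visits nodes level by level from the root, left to right within each level.
Level 0: 11
Level 1: 34
Level 2: 22, 29
Level 3: 32, 37, 21
Level 4: 36, 24
Level 5: 39
Level 6: 25
Level 7: 2
Level 8: 28
Full level-order sequence: 11, 34, 22, 29, 32, 37, 21, 36, 24, 39, 25, 2, 28.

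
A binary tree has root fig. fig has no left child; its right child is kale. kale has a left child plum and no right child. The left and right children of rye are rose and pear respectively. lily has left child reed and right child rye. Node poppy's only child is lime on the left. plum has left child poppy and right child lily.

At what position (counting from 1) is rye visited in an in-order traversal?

8

In-order visits the left subtree, then the node, then the right subtree.
At fig: no left child.
Visit fig.
At fig: go right to kale.
  At kale: go left to plum.
    At plum: go left to poppy.
      At poppy: go left to lime.
        lime is a leaf — visit lime.
      Visit poppy.
      At poppy: no right child.
    Visit plum.
    At plum: go right to lily.
      At lily: go left to reed.
        reed is a leaf — visit reed.
      Visit lily.
      At lily: go right to rye.
        At rye: go left to rose.
          rose is a leaf — visit rose.
        Visit rye.
        At rye: go right to pear.
          pear is a leaf — visit pear.
  Visit kale.
  At kale: no right child.
Full in-order sequence: fig, lime, poppy, plum, reed, lily, rose, rye, pear, kale.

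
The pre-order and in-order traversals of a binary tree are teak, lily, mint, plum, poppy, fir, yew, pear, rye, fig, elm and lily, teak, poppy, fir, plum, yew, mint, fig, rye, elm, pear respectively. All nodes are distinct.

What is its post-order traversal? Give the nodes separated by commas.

The first element of pre-order is the root; it splits in-order into left and right subtrees.
Root teak: left subtree has 1 node {lily}, right has 9 {poppy, fir, plum, yew, mint, fig, rye, elm, pear}.
  Root mint: left subtree has 4 nodes {poppy, fir, plum, yew}, right has 4 {fig, rye, elm, pear}.
    Root plum: left subtree has 2 nodes {poppy, fir}, right has 1 {yew}.
      Root poppy: left subtree has 0 nodes { }, right has 1 {fir}.
    Root pear: left subtree has 3 nodes {fig, rye, elm}, right has 0 { }.
      Root rye: left subtree has 1 node {fig}, right has 1 {elm}.

lily, fir, poppy, yew, plum, fig, elm, rye, pear, mint, teak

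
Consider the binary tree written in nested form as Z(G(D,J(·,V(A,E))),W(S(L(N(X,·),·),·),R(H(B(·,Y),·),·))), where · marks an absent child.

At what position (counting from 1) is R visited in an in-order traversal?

In-order visits the left subtree, then the node, then the right subtree.
At Z: go left to G.
  At G: go left to D.
    D is a leaf — visit D.
  Visit G.
  At G: go right to J.
    At J: no left child.
    Visit J.
    At J: go right to V.
      At V: go left to A.
        A is a leaf — visit A.
      Visit V.
      At V: go right to E.
        E is a leaf — visit E.
Visit Z.
At Z: go right to W.
  At W: go left to S.
    At S: go left to L.
      At L: go left to N.
        At N: go left to X.
          X is a leaf — visit X.
        Visit N.
        At N: no right child.
      Visit L.
      At L: no right child.
    Visit S.
    At S: no right child.
  Visit W.
  At W: go right to R.
    At R: go left to H.
      At H: go left to B.
        At B: no left child.
        Visit B.
        At B: go right to Y.
          Y is a leaf — visit Y.
      Visit H.
      At H: no right child.
    Visit R.
    At R: no right child.
Full in-order sequence: D, G, J, A, V, E, Z, X, N, L, S, W, B, Y, H, R.

16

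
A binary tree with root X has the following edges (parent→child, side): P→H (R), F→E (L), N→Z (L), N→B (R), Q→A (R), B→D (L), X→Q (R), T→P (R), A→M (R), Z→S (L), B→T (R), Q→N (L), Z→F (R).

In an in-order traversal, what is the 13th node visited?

In-order visits the left subtree, then the node, then the right subtree.
At X: no left child.
Visit X.
At X: go right to Q.
  At Q: go left to N.
    At N: go left to Z.
      At Z: go left to S.
        S is a leaf — visit S.
      Visit Z.
      At Z: go right to F.
        At F: go left to E.
          E is a leaf — visit E.
        Visit F.
        At F: no right child.
    Visit N.
    At N: go right to B.
      At B: go left to D.
        D is a leaf — visit D.
      Visit B.
      At B: go right to T.
        At T: no left child.
        Visit T.
        At T: go right to P.
          At P: no left child.
          Visit P.
          At P: go right to H.
            H is a leaf — visit H.
  Visit Q.
  At Q: go right to A.
    At A: no left child.
    Visit A.
    At A: go right to M.
      M is a leaf — visit M.
Full in-order sequence: X, S, Z, E, F, N, D, B, T, P, H, Q, A, M.

A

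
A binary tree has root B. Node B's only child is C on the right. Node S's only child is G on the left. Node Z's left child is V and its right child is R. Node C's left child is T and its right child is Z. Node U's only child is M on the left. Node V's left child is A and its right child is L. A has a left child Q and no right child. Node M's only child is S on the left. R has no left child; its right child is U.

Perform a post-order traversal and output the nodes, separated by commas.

T, Q, A, L, V, G, S, M, U, R, Z, C, B

Post-order visits the left subtree, then the right subtree, then the node.
At B: no left child.
At B: go right to C.
  At C: go left to T.
    T is a leaf — visit T.
  At C: go right to Z.
    At Z: go left to V.
      At V: go left to A.
        At A: go left to Q.
          Q is a leaf — visit Q.
        At A: no right child.
        Visit A.
      At V: go right to L.
        L is a leaf — visit L.
      Visit V.
    At Z: go right to R.
      At R: no left child.
      At R: go right to U.
        At U: go left to M.
          At M: go left to S.
            At S: go left to G.
              G is a leaf — visit G.
            At S: no right child.
            Visit S.
          At M: no right child.
          Visit M.
        At U: no right child.
        Visit U.
      Visit R.
    Visit Z.
  Visit C.
Visit B.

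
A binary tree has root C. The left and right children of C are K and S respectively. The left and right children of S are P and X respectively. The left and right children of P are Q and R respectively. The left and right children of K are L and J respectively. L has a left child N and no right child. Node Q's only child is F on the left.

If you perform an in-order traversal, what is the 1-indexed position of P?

In-order visits the left subtree, then the node, then the right subtree.
At C: go left to K.
  At K: go left to L.
    At L: go left to N.
      N is a leaf — visit N.
    Visit L.
    At L: no right child.
  Visit K.
  At K: go right to J.
    J is a leaf — visit J.
Visit C.
At C: go right to S.
  At S: go left to P.
    At P: go left to Q.
      At Q: go left to F.
        F is a leaf — visit F.
      Visit Q.
      At Q: no right child.
    Visit P.
    At P: go right to R.
      R is a leaf — visit R.
  Visit S.
  At S: go right to X.
    X is a leaf — visit X.
Full in-order sequence: N, L, K, J, C, F, Q, P, R, S, X.

8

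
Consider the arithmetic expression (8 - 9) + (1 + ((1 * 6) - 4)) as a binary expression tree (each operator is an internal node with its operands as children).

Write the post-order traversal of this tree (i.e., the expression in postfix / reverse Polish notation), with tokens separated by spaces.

8 9 - 1 1 6 * 4 - + +

Post-order on an expression tree gives postfix notation: for each operator, emit left operand, right operand, then the operator.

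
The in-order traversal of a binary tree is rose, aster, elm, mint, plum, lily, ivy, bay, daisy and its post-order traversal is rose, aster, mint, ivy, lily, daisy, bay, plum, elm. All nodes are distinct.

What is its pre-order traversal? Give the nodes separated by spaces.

The last element of post-order is the root; it splits in-order into left and right subtrees.
Root elm: left subtree has 2 nodes {rose, aster}, right has 6 {mint, plum, lily, ivy, bay, daisy}.
  Root aster: left subtree has 1 node {rose}, right has 0 { }.
  Root plum: left subtree has 1 node {mint}, right has 4 {lily, ivy, bay, daisy}.
    Root bay: left subtree has 2 nodes {lily, ivy}, right has 1 {daisy}.
      Root lily: left subtree has 0 nodes { }, right has 1 {ivy}.

elm aster rose plum mint bay lily ivy daisy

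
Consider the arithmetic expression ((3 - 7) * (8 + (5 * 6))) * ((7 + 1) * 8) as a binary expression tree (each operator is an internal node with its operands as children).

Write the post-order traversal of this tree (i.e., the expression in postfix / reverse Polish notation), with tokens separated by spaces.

Post-order on an expression tree gives postfix notation: for each operator, emit left operand, right operand, then the operator.

3 7 - 8 5 6 * + * 7 1 + 8 * *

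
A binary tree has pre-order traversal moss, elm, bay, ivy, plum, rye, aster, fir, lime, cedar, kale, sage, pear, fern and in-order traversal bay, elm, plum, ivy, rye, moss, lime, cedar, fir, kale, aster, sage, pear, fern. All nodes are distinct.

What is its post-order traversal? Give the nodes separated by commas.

The first element of pre-order is the root; it splits in-order into left and right subtrees.
Root moss: left subtree has 5 nodes {bay, elm, plum, ivy, rye}, right has 8 {lime, cedar, fir, kale, aster, sage, pear, fern}.
  Root elm: left subtree has 1 node {bay}, right has 3 {plum, ivy, rye}.
    Root ivy: left subtree has 1 node {plum}, right has 1 {rye}.
  Root aster: left subtree has 4 nodes {lime, cedar, fir, kale}, right has 3 {sage, pear, fern}.
    Root fir: left subtree has 2 nodes {lime, cedar}, right has 1 {kale}.
      Root lime: left subtree has 0 nodes { }, right has 1 {cedar}.
    Root sage: left subtree has 0 nodes { }, right has 2 {pear, fern}.
      Root pear: left subtree has 0 nodes { }, right has 1 {fern}.

bay, plum, rye, ivy, elm, cedar, lime, kale, fir, fern, pear, sage, aster, moss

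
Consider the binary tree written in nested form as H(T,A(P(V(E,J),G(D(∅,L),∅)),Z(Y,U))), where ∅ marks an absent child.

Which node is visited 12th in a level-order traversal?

D

Level-order visits nodes level by level from the root, left to right within each level.
Level 0: H
Level 1: T, A
Level 2: P, Z
Level 3: V, G, Y, U
Level 4: E, J, D
Level 5: L
Full level-order sequence: H, T, A, P, Z, V, G, Y, U, E, J, D, L.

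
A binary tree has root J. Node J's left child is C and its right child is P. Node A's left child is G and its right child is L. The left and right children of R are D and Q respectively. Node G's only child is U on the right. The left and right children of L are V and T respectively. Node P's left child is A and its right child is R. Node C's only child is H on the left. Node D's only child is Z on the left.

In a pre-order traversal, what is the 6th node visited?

G

Pre-order visits the node, then its left subtree, then its right subtree.
Visit J.
At J: go left to C.
  Visit C.
  At C: go left to H.
    H is a leaf — visit H.
  At C: no right child.
At J: go right to P.
  Visit P.
  At P: go left to A.
    Visit A.
    At A: go left to G.
      Visit G.
      At G: no left child.
      At G: go right to U.
        U is a leaf — visit U.
    At A: go right to L.
      Visit L.
      At L: go left to V.
        V is a leaf — visit V.
      At L: go right to T.
        T is a leaf — visit T.
  At P: go right to R.
    Visit R.
    At R: go left to D.
      Visit D.
      At D: go left to Z.
        Z is a leaf — visit Z.
      At D: no right child.
    At R: go right to Q.
      Q is a leaf — visit Q.
Full pre-order sequence: J, C, H, P, A, G, U, L, V, T, R, D, Z, Q.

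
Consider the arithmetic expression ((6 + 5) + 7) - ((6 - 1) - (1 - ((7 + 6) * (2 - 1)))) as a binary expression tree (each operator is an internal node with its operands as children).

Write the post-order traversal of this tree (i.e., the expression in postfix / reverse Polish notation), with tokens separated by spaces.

6 5 + 7 + 6 1 - 1 7 6 + 2 1 - * - - -

Post-order on an expression tree gives postfix notation: for each operator, emit left operand, right operand, then the operator.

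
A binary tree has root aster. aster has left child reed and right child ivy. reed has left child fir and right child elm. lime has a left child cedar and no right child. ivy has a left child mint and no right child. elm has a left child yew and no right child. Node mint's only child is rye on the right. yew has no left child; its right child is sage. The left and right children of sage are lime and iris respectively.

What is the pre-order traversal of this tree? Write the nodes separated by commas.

aster, reed, fir, elm, yew, sage, lime, cedar, iris, ivy, mint, rye

Pre-order visits the node, then its left subtree, then its right subtree.
Visit aster.
At aster: go left to reed.
  Visit reed.
  At reed: go left to fir.
    fir is a leaf — visit fir.
  At reed: go right to elm.
    Visit elm.
    At elm: go left to yew.
      Visit yew.
      At yew: no left child.
      At yew: go right to sage.
        Visit sage.
        At sage: go left to lime.
          Visit lime.
          At lime: go left to cedar.
            cedar is a leaf — visit cedar.
          At lime: no right child.
        At sage: go right to iris.
          iris is a leaf — visit iris.
    At elm: no right child.
At aster: go right to ivy.
  Visit ivy.
  At ivy: go left to mint.
    Visit mint.
    At mint: no left child.
    At mint: go right to rye.
      rye is a leaf — visit rye.
  At ivy: no right child.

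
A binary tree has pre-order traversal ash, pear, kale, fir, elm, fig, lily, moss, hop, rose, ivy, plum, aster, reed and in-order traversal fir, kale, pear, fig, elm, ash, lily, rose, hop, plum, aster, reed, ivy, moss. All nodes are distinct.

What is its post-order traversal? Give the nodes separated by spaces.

The first element of pre-order is the root; it splits in-order into left and right subtrees.
Root ash: left subtree has 5 nodes {fir, kale, pear, fig, elm}, right has 8 {lily, rose, hop, plum, aster, reed, ivy, moss}.
  Root pear: left subtree has 2 nodes {fir, kale}, right has 2 {fig, elm}.
    Root kale: left subtree has 1 node {fir}, right has 0 { }.
    Root elm: left subtree has 1 node {fig}, right has 0 { }.
  Root lily: left subtree has 0 nodes { }, right has 7 {rose, hop, plum, aster, reed, ivy, moss}.
    Root moss: left subtree has 6 nodes {rose, hop, plum, aster, reed, ivy}, right has 0 { }.
      Root hop: left subtree has 1 node {rose}, right has 4 {plum, aster, reed, ivy}.
        Root ivy: left subtree has 3 nodes {plum, aster, reed}, right has 0 { }.
          Root plum: left subtree has 0 nodes { }, right has 2 {aster, reed}.
            Root aster: left subtree has 0 nodes { }, right has 1 {reed}.

fir kale fig elm pear rose reed aster plum ivy hop moss lily ash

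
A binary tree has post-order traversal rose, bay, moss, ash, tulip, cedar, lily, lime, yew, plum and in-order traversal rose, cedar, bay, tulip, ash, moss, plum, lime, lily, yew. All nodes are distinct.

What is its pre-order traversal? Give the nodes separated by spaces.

The last element of post-order is the root; it splits in-order into left and right subtrees.
Root plum: left subtree has 6 nodes {rose, cedar, bay, tulip, ash, moss}, right has 3 {lime, lily, yew}.
  Root cedar: left subtree has 1 node {rose}, right has 4 {bay, tulip, ash, moss}.
    Root tulip: left subtree has 1 node {bay}, right has 2 {ash, moss}.
      Root ash: left subtree has 0 nodes { }, right has 1 {moss}.
  Root yew: left subtree has 2 nodes {lime, lily}, right has 0 { }.
    Root lime: left subtree has 0 nodes { }, right has 1 {lily}.

plum cedar rose tulip bay ash moss yew lime lily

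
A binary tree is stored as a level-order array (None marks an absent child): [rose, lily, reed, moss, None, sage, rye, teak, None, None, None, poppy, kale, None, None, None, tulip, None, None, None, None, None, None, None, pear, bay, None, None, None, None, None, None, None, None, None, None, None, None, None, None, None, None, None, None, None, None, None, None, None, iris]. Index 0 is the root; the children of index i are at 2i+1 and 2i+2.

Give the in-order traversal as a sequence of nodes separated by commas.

teak, tulip, moss, lily, rose, poppy, iris, pear, sage, bay, kale, reed, rye

In-order visits the left subtree, then the node, then the right subtree.
At rose: go left to lily.
  At lily: go left to moss.
    At moss: go left to teak.
      At teak: no left child.
      Visit teak.
      At teak: go right to tulip.
        tulip is a leaf — visit tulip.
    Visit moss.
    At moss: no right child.
  Visit lily.
  At lily: no right child.
Visit rose.
At rose: go right to reed.
  At reed: go left to sage.
    At sage: go left to poppy.
      At poppy: no left child.
      Visit poppy.
      At poppy: go right to pear.
        At pear: go left to iris.
          iris is a leaf — visit iris.
        Visit pear.
        At pear: no right child.
    Visit sage.
    At sage: go right to kale.
      At kale: go left to bay.
        bay is a leaf — visit bay.
      Visit kale.
      At kale: no right child.
  Visit reed.
  At reed: go right to rye.
    rye is a leaf — visit rye.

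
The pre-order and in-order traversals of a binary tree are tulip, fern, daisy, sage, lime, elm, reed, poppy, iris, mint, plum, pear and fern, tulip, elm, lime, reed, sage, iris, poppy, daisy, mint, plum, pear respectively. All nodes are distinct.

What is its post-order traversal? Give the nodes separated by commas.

The first element of pre-order is the root; it splits in-order into left and right subtrees.
Root tulip: left subtree has 1 node {fern}, right has 10 {elm, lime, reed, sage, iris, poppy, daisy, mint, plum, pear}.
  Root daisy: left subtree has 6 nodes {elm, lime, reed, sage, iris, poppy}, right has 3 {mint, plum, pear}.
    Root sage: left subtree has 3 nodes {elm, lime, reed}, right has 2 {iris, poppy}.
      Root lime: left subtree has 1 node {elm}, right has 1 {reed}.
      Root poppy: left subtree has 1 node {iris}, right has 0 { }.
    Root mint: left subtree has 0 nodes { }, right has 2 {plum, pear}.
      Root plum: left subtree has 0 nodes { }, right has 1 {pear}.

fern, elm, reed, lime, iris, poppy, sage, pear, plum, mint, daisy, tulip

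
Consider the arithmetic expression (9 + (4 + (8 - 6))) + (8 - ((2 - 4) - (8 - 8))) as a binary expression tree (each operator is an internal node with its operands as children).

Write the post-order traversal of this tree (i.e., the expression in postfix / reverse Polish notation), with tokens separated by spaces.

9 4 8 6 - + + 8 2 4 - 8 8 - - - +

Post-order on an expression tree gives postfix notation: for each operator, emit left operand, right operand, then the operator.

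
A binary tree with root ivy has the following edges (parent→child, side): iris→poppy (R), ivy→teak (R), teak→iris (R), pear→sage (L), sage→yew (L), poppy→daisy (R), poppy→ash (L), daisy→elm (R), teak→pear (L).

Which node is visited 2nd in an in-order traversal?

yew

In-order visits the left subtree, then the node, then the right subtree.
At ivy: no left child.
Visit ivy.
At ivy: go right to teak.
  At teak: go left to pear.
    At pear: go left to sage.
      At sage: go left to yew.
        yew is a leaf — visit yew.
      Visit sage.
      At sage: no right child.
    Visit pear.
    At pear: no right child.
  Visit teak.
  At teak: go right to iris.
    At iris: no left child.
    Visit iris.
    At iris: go right to poppy.
      At poppy: go left to ash.
        ash is a leaf — visit ash.
      Visit poppy.
      At poppy: go right to daisy.
        At daisy: no left child.
        Visit daisy.
        At daisy: go right to elm.
          elm is a leaf — visit elm.
Full in-order sequence: ivy, yew, sage, pear, teak, iris, ash, poppy, daisy, elm.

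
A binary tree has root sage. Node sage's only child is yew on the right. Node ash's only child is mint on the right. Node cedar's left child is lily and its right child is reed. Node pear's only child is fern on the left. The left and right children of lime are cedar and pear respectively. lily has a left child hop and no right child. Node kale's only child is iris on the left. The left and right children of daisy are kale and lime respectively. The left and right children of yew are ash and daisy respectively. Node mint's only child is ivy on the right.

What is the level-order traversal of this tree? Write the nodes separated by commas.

sage, yew, ash, daisy, mint, kale, lime, ivy, iris, cedar, pear, lily, reed, fern, hop

Level-order visits nodes level by level from the root, left to right within each level.
Level 0: sage
Level 1: yew
Level 2: ash, daisy
Level 3: mint, kale, lime
Level 4: ivy, iris, cedar, pear
Level 5: lily, reed, fern
Level 6: hop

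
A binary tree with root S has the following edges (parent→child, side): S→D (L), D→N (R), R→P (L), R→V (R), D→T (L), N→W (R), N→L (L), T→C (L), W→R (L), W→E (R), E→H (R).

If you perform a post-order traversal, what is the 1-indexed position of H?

7

Post-order visits the left subtree, then the right subtree, then the node.
At S: go left to D.
  At D: go left to T.
    At T: go left to C.
      C is a leaf — visit C.
    At T: no right child.
    Visit T.
  At D: go right to N.
    At N: go left to L.
      L is a leaf — visit L.
    At N: go right to W.
      At W: go left to R.
        At R: go left to P.
          P is a leaf — visit P.
        At R: go right to V.
          V is a leaf — visit V.
        Visit R.
      At W: go right to E.
        At E: no left child.
        At E: go right to H.
          H is a leaf — visit H.
        Visit E.
      Visit W.
    Visit N.
  Visit D.
At S: no right child.
Visit S.
Full post-order sequence: C, T, L, P, V, R, H, E, W, N, D, S.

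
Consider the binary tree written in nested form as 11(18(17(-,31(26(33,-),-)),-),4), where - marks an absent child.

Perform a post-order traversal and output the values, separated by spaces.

33 26 31 17 18 4 11

Post-order visits the left subtree, then the right subtree, then the node.
At 11: go left to 18.
  At 18: go left to 17.
    At 17: no left child.
    At 17: go right to 31.
      At 31: go left to 26.
        At 26: go left to 33.
          33 is a leaf — visit 33.
        At 26: no right child.
        Visit 26.
      At 31: no right child.
      Visit 31.
    Visit 17.
  At 18: no right child.
  Visit 18.
At 11: go right to 4.
  4 is a leaf — visit 4.
Visit 11.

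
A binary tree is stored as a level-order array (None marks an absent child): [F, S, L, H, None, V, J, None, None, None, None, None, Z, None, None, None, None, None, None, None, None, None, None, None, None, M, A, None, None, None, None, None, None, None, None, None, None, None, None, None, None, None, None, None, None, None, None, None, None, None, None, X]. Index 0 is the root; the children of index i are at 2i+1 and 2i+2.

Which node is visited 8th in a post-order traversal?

Post-order visits the left subtree, then the right subtree, then the node.
At F: go left to S.
  At S: go left to H.
    H is a leaf — visit H.
  At S: no right child.
  Visit S.
At F: go right to L.
  At L: go left to V.
    At V: no left child.
    At V: go right to Z.
      At Z: go left to M.
        At M: go left to X.
          X is a leaf — visit X.
        At M: no right child.
        Visit M.
      At Z: go right to A.
        A is a leaf — visit A.
      Visit Z.
    Visit V.
  At L: go right to J.
    J is a leaf — visit J.
  Visit L.
Visit F.
Full post-order sequence: H, S, X, M, A, Z, V, J, L, F.

J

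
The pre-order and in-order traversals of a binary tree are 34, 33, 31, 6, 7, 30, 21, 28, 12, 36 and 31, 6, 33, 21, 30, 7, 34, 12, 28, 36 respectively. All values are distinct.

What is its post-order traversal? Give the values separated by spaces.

6 31 21 30 7 33 12 36 28 34

The first element of pre-order is the root; it splits in-order into left and right subtrees.
Root 34: left subtree has 6 nodes {31, 6, 33, 21, 30, 7}, right has 3 {12, 28, 36}.
  Root 33: left subtree has 2 nodes {31, 6}, right has 3 {21, 30, 7}.
    Root 31: left subtree has 0 nodes { }, right has 1 {6}.
    Root 7: left subtree has 2 nodes {21, 30}, right has 0 { }.
      Root 30: left subtree has 1 node {21}, right has 0 { }.
  Root 28: left subtree has 1 node {12}, right has 1 {36}.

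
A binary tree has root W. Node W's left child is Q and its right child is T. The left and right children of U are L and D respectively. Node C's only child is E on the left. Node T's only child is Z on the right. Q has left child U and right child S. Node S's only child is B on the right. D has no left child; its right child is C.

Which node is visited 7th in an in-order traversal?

S

In-order visits the left subtree, then the node, then the right subtree.
At W: go left to Q.
  At Q: go left to U.
    At U: go left to L.
      L is a leaf — visit L.
    Visit U.
    At U: go right to D.
      At D: no left child.
      Visit D.
      At D: go right to C.
        At C: go left to E.
          E is a leaf — visit E.
        Visit C.
        At C: no right child.
  Visit Q.
  At Q: go right to S.
    At S: no left child.
    Visit S.
    At S: go right to B.
      B is a leaf — visit B.
Visit W.
At W: go right to T.
  At T: no left child.
  Visit T.
  At T: go right to Z.
    Z is a leaf — visit Z.
Full in-order sequence: L, U, D, E, C, Q, S, B, W, T, Z.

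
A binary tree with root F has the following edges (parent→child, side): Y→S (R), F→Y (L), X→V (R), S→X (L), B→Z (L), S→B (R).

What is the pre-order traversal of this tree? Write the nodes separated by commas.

F, Y, S, X, V, B, Z

Pre-order visits the node, then its left subtree, then its right subtree.
Visit F.
At F: go left to Y.
  Visit Y.
  At Y: no left child.
  At Y: go right to S.
    Visit S.
    At S: go left to X.
      Visit X.
      At X: no left child.
      At X: go right to V.
        V is a leaf — visit V.
    At S: go right to B.
      Visit B.
      At B: go left to Z.
        Z is a leaf — visit Z.
      At B: no right child.
At F: no right child.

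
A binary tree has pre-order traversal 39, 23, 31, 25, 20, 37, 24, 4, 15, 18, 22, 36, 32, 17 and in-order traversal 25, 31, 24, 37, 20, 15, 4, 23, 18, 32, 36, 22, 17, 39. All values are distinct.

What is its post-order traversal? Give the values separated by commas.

25, 24, 37, 15, 4, 20, 31, 32, 36, 17, 22, 18, 23, 39

The first element of pre-order is the root; it splits in-order into left and right subtrees.
Root 39: left subtree has 13 nodes {25, 31, 24, 37, 20, 15, 4, 23, 18, 32, 36, 22, 17}, right has 0 { }.
  Root 23: left subtree has 7 nodes {25, 31, 24, 37, 20, 15, 4}, right has 5 {18, 32, 36, 22, 17}.
    Root 31: left subtree has 1 node {25}, right has 5 {24, 37, 20, 15, 4}.
      Root 20: left subtree has 2 nodes {24, 37}, right has 2 {15, 4}.
        Root 37: left subtree has 1 node {24}, right has 0 { }.
        Root 4: left subtree has 1 node {15}, right has 0 { }.
    Root 18: left subtree has 0 nodes { }, right has 4 {32, 36, 22, 17}.
      Root 22: left subtree has 2 nodes {32, 36}, right has 1 {17}.
        Root 36: left subtree has 1 node {32}, right has 0 { }.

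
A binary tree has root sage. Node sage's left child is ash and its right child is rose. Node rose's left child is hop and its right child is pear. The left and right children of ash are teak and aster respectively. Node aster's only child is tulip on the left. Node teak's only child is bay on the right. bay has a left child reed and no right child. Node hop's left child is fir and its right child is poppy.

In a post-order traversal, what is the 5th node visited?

aster

Post-order visits the left subtree, then the right subtree, then the node.
At sage: go left to ash.
  At ash: go left to teak.
    At teak: no left child.
    At teak: go right to bay.
      At bay: go left to reed.
        reed is a leaf — visit reed.
      At bay: no right child.
      Visit bay.
    Visit teak.
  At ash: go right to aster.
    At aster: go left to tulip.
      tulip is a leaf — visit tulip.
    At aster: no right child.
    Visit aster.
  Visit ash.
At sage: go right to rose.
  At rose: go left to hop.
    At hop: go left to fir.
      fir is a leaf — visit fir.
    At hop: go right to poppy.
      poppy is a leaf — visit poppy.
    Visit hop.
  At rose: go right to pear.
    pear is a leaf — visit pear.
  Visit rose.
Visit sage.
Full post-order sequence: reed, bay, teak, tulip, aster, ash, fir, poppy, hop, pear, rose, sage.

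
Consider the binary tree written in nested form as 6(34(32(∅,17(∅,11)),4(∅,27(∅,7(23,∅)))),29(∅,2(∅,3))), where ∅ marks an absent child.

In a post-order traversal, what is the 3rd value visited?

Post-order visits the left subtree, then the right subtree, then the node.
At 6: go left to 34.
  At 34: go left to 32.
    At 32: no left child.
    At 32: go right to 17.
      At 17: no left child.
      At 17: go right to 11.
        11 is a leaf — visit 11.
      Visit 17.
    Visit 32.
  At 34: go right to 4.
    At 4: no left child.
    At 4: go right to 27.
      At 27: no left child.
      At 27: go right to 7.
        At 7: go left to 23.
          23 is a leaf — visit 23.
        At 7: no right child.
        Visit 7.
      Visit 27.
    Visit 4.
  Visit 34.
At 6: go right to 29.
  At 29: no left child.
  At 29: go right to 2.
    At 2: no left child.
    At 2: go right to 3.
      3 is a leaf — visit 3.
    Visit 2.
  Visit 29.
Visit 6.
Full post-order sequence: 11, 17, 32, 23, 7, 27, 4, 34, 3, 2, 29, 6.

32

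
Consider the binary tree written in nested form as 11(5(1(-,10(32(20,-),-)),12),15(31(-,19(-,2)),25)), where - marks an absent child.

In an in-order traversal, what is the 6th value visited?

12

In-order visits the left subtree, then the node, then the right subtree.
At 11: go left to 5.
  At 5: go left to 1.
    At 1: no left child.
    Visit 1.
    At 1: go right to 10.
      At 10: go left to 32.
        At 32: go left to 20.
          20 is a leaf — visit 20.
        Visit 32.
        At 32: no right child.
      Visit 10.
      At 10: no right child.
  Visit 5.
  At 5: go right to 12.
    12 is a leaf — visit 12.
Visit 11.
At 11: go right to 15.
  At 15: go left to 31.
    At 31: no left child.
    Visit 31.
    At 31: go right to 19.
      At 19: no left child.
      Visit 19.
      At 19: go right to 2.
        2 is a leaf — visit 2.
  Visit 15.
  At 15: go right to 25.
    25 is a leaf — visit 25.
Full in-order sequence: 1, 20, 32, 10, 5, 12, 11, 31, 19, 2, 15, 25.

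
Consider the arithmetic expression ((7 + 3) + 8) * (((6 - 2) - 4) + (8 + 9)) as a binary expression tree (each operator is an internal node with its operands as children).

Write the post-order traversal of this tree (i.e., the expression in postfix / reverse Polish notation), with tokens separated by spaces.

Post-order on an expression tree gives postfix notation: for each operator, emit left operand, right operand, then the operator.

7 3 + 8 + 6 2 - 4 - 8 9 + + *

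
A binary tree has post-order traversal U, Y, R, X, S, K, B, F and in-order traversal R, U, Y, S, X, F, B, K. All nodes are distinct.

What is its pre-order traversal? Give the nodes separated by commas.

F, S, R, Y, U, X, B, K

The last element of post-order is the root; it splits in-order into left and right subtrees.
Root F: left subtree has 5 nodes {R, U, Y, S, X}, right has 2 {B, K}.
  Root S: left subtree has 3 nodes {R, U, Y}, right has 1 {X}.
    Root R: left subtree has 0 nodes { }, right has 2 {U, Y}.
      Root Y: left subtree has 1 node {U}, right has 0 { }.
  Root B: left subtree has 0 nodes { }, right has 1 {K}.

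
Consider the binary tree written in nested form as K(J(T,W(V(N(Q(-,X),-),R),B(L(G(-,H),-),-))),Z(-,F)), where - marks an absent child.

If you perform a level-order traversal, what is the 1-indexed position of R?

10

Level-order visits nodes level by level from the root, left to right within each level.
Level 0: K
Level 1: J, Z
Level 2: T, W, F
Level 3: V, B
Level 4: N, R, L
Level 5: Q, G
Level 6: X, H
Full level-order sequence: K, J, Z, T, W, F, V, B, N, R, L, Q, G, X, H.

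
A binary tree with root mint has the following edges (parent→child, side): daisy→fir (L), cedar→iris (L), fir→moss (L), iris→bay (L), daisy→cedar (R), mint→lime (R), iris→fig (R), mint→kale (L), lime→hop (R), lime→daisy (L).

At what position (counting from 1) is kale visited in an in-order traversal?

In-order visits the left subtree, then the node, then the right subtree.
At mint: go left to kale.
  kale is a leaf — visit kale.
Visit mint.
At mint: go right to lime.
  At lime: go left to daisy.
    At daisy: go left to fir.
      At fir: go left to moss.
        moss is a leaf — visit moss.
      Visit fir.
      At fir: no right child.
    Visit daisy.
    At daisy: go right to cedar.
      At cedar: go left to iris.
        At iris: go left to bay.
          bay is a leaf — visit bay.
        Visit iris.
        At iris: go right to fig.
          fig is a leaf — visit fig.
      Visit cedar.
      At cedar: no right child.
  Visit lime.
  At lime: go right to hop.
    hop is a leaf — visit hop.
Full in-order sequence: kale, mint, moss, fir, daisy, bay, iris, fig, cedar, lime, hop.

1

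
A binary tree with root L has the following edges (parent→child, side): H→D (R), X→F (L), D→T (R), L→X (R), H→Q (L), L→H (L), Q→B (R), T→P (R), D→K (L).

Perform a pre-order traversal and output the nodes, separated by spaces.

Pre-order visits the node, then its left subtree, then its right subtree.
Visit L.
At L: go left to H.
  Visit H.
  At H: go left to Q.
    Visit Q.
    At Q: no left child.
    At Q: go right to B.
      B is a leaf — visit B.
  At H: go right to D.
    Visit D.
    At D: go left to K.
      K is a leaf — visit K.
    At D: go right to T.
      Visit T.
      At T: no left child.
      At T: go right to P.
        P is a leaf — visit P.
At L: go right to X.
  Visit X.
  At X: go left to F.
    F is a leaf — visit F.
  At X: no right child.

L H Q B D K T P X F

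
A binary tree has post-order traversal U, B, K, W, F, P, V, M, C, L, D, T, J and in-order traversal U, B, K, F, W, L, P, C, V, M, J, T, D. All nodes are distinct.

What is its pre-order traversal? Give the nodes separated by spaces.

J L F K B U W C P M V T D

The last element of post-order is the root; it splits in-order into left and right subtrees.
Root J: left subtree has 10 nodes {U, B, K, F, W, L, P, C, V, M}, right has 2 {T, D}.
  Root L: left subtree has 5 nodes {U, B, K, F, W}, right has 4 {P, C, V, M}.
    Root F: left subtree has 3 nodes {U, B, K}, right has 1 {W}.
      Root K: left subtree has 2 nodes {U, B}, right has 0 { }.
        Root B: left subtree has 1 node {U}, right has 0 { }.
    Root C: left subtree has 1 node {P}, right has 2 {V, M}.
      Root M: left subtree has 1 node {V}, right has 0 { }.
  Root T: left subtree has 0 nodes { }, right has 1 {D}.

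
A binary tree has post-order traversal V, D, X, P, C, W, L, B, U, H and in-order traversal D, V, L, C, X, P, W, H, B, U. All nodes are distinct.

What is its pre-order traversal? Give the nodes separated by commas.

The last element of post-order is the root; it splits in-order into left and right subtrees.
Root H: left subtree has 7 nodes {D, V, L, C, X, P, W}, right has 2 {B, U}.
  Root L: left subtree has 2 nodes {D, V}, right has 4 {C, X, P, W}.
    Root D: left subtree has 0 nodes { }, right has 1 {V}.
    Root W: left subtree has 3 nodes {C, X, P}, right has 0 { }.
      Root C: left subtree has 0 nodes { }, right has 2 {X, P}.
        Root P: left subtree has 1 node {X}, right has 0 { }.
  Root U: left subtree has 1 node {B}, right has 0 { }.

H, L, D, V, W, C, P, X, U, B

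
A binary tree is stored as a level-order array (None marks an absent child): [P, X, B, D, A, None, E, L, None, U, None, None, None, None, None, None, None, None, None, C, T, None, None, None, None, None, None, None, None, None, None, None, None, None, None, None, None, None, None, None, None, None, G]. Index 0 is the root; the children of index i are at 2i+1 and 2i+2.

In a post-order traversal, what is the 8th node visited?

Post-order visits the left subtree, then the right subtree, then the node.
At P: go left to X.
  At X: go left to D.
    At D: go left to L.
      L is a leaf — visit L.
    At D: no right child.
    Visit D.
  At X: go right to A.
    At A: go left to U.
      At U: go left to C.
        C is a leaf — visit C.
      At U: go right to T.
        At T: no left child.
        At T: go right to G.
          G is a leaf — visit G.
        Visit T.
      Visit U.
    At A: no right child.
    Visit A.
  Visit X.
At P: go right to B.
  At B: no left child.
  At B: go right to E.
    E is a leaf — visit E.
  Visit B.
Visit P.
Full post-order sequence: L, D, C, G, T, U, A, X, E, B, P.

X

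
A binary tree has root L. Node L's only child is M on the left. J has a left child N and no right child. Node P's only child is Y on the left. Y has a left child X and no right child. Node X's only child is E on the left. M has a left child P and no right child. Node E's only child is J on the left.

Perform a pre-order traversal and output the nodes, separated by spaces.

Pre-order visits the node, then its left subtree, then its right subtree.
Visit L.
At L: go left to M.
  Visit M.
  At M: go left to P.
    Visit P.
    At P: go left to Y.
      Visit Y.
      At Y: go left to X.
        Visit X.
        At X: go left to E.
          Visit E.
          At E: go left to J.
            Visit J.
            At J: go left to N.
              N is a leaf — visit N.
            At J: no right child.
          At E: no right child.
        At X: no right child.
      At Y: no right child.
    At P: no right child.
  At M: no right child.
At L: no right child.

L M P Y X E J N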